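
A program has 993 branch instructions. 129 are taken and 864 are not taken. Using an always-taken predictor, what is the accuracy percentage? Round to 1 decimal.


Predictor: always-taken
Correct predictions = 129
Accuracy = 129 / 993 * 100 = 13.0%

13.0


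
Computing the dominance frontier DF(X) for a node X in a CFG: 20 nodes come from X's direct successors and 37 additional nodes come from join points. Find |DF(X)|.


DF(X) = direct successor contributions + join point contributions
= 20 + 37 = 57

57


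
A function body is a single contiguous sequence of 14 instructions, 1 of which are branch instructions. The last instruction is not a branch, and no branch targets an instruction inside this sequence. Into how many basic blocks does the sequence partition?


With no in-sequence branch targets, the leaders are the first instruction plus the instruction after each branch.
Number of basic blocks = branches + 1
= 1 + 1 = 2

2


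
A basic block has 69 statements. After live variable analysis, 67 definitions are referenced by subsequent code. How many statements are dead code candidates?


Dead code = total statements - live definitions
= 69 - 67 = 2

2


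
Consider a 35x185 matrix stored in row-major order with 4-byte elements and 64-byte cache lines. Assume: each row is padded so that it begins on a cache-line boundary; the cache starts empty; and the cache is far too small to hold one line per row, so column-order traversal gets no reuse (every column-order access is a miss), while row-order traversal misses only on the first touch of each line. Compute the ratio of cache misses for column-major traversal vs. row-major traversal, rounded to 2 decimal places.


Each row occupies 185 * 4 = 740 bytes and starts on a line boundary, so it spans ceil(740 / 64) = 12 cache lines.
Row-major traversal misses (one per line touched): 35 * ceil(185 * 4 / 64) = 420
Column-major traversal misses (no reuse, every access misses): 35 * 185 = 6475
Ratio = 6475 / 420 = 15.42

15.42


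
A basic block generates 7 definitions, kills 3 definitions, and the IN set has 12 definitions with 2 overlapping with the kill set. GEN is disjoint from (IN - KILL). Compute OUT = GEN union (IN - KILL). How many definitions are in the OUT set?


IN - KILL: 12 - 2 = 10 surviving definitions
OUT = GEN + surviving = 7 + 10 = 17

17


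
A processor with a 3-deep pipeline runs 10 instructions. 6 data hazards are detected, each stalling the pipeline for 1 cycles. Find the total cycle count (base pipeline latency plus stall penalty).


Base cycles = 3 + 10 - 1 = 12
Total stalls = 6 * 1 = 6
Total = 12 + 6 = 18

18


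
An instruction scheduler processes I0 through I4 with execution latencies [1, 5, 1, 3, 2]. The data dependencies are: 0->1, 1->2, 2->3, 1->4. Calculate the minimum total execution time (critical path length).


Compute longest path through dependency graph: dist(Ik) = max over predecessors of dist + latency(Ik).
dist(I0) = latency 1 = 1
dist(I1) = dist(I0) + 5 = 1 + 5 = 6
dist(I2) = dist(I1) + 1 = 6 + 1 = 7
dist(I3) = dist(I2) + 3 = 7 + 3 = 10
dist(I4) = dist(I1) + 2 = 6 + 2 = 8
Critical path = max dist = 10

10


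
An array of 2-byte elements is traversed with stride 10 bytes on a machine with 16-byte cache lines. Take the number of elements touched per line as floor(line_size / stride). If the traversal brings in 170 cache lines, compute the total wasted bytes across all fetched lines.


Elements per line = floor(16 / 10) = 1
Bytes used per line = 1 * 2 = 2
Wasted per line = 16 - 2 = 14
Total wasted = 14 * 170 = 2380

2380


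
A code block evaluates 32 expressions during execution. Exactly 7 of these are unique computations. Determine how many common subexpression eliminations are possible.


CSE count = total expressions - unique expressions
= 32 - 7 = 25

25


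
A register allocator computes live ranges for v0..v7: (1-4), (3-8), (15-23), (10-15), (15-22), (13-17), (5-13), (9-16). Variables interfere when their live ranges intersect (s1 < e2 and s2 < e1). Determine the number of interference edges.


Check all pairs for overlapping intervals.
Two intervals (s1,e1) and (s2,e2) overlap if s1 < e2 and s2 < e1.
v0 (1-4) vs v1..v7: overlaps v1 -> 1
v1 (3-8) vs v2..v7: overlaps v6 -> 1
v2 (15-23) vs v3..v7: overlaps v4, v5, v7 -> 3
v3 (10-15) vs v4..v7: overlaps v5, v6, v7 -> 3
v4 (15-22) vs v5..v7: overlaps v5, v7 -> 2
v5 (13-17) vs v6..v7: overlaps v7 -> 1
v6 (5-13) vs v7: overlaps v7 -> 1
Total overlapping pairs = 1 + 1 + 3 + 3 + 2 + 1 + 1 = 12

12


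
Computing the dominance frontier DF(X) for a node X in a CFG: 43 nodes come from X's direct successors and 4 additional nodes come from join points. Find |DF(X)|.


DF(X) = direct successor contributions + join point contributions
= 43 + 4 = 47

47


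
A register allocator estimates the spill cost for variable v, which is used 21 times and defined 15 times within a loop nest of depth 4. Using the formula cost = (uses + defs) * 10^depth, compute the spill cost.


uses + defs = 21 + 15 = 36
10^4 = 10000
Spill cost = 36 * 10000 = 360000

360000


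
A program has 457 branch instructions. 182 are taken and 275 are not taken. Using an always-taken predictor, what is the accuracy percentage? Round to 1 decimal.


Predictor: always-taken
Correct predictions = 182
Accuracy = 182 / 457 * 100 = 39.8%

39.8


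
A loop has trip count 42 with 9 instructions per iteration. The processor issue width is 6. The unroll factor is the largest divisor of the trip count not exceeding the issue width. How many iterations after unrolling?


Largest divisor of 42 <= 6 is 6
New iterations = 42 / 6 = 7

7


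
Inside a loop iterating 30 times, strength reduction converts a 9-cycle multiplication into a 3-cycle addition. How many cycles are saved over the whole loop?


Per-iteration saving = 9 - 3 = 6
Total saved = 30 * 6 = 180

180


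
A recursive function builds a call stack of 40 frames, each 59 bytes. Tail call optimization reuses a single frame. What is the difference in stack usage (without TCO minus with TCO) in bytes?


Without TCO: 40 * 59 = 2360 bytes
With TCO: reuse 1 frame = 59 bytes
Savings = 2360 - 59 = 2301

2301


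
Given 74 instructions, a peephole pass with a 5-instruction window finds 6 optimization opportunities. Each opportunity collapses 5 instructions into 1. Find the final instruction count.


Each match removes 4 instructions.
Total removed = 6 * 4 = 24
Remaining = 74 - 24 = 50

50


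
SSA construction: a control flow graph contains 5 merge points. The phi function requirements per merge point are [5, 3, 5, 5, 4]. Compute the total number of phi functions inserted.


Total phi functions = sum of phi functions at each join node
= 5 + 3 + 5 + 5 + 4 = 22

22


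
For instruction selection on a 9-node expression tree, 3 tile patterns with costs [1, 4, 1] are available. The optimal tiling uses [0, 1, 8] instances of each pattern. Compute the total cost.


Total cost = sum(count_i * cost_i)
= 0*1 + 1*4 + 8*1
= 12

12


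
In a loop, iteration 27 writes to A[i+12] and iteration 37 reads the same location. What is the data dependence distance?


Distance = read iteration - write iteration
= 37 - 27 = 10

10


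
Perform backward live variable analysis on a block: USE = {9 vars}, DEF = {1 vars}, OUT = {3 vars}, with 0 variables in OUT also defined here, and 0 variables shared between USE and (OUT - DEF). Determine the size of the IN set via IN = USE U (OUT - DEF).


OUT - DEF: 3 - 0 = 3
|IN| = |USE| + |OUT - DEF| - |USE ∩ (OUT - DEF)| = 9 + 3 - 0 = 12

12


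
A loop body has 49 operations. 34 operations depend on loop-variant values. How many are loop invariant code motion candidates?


Invariant candidates = total - loop-dependent
= 49 - 34 = 15

15


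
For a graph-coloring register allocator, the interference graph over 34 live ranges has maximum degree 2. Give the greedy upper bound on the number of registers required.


Greedy coloring never needs more than (max_degree + 1) colors: when coloring a vertex, at most max_degree neighbors are already colored.
Upper bound = 2 + 1 = 3

3


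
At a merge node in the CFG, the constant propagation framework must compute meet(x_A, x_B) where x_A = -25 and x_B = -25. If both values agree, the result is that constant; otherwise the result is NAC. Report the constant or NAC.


Meet operation: if both paths give the same constant, result is that constant; if they differ, result is NAC (not-a-constant).
Path A: -25, Path B: -25 -> equal
Result: constant -> -25

-25


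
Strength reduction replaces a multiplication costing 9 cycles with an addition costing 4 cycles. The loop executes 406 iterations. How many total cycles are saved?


Per-iteration saving = 9 - 4 = 5
Total saved = 406 * 5 = 2030

2030


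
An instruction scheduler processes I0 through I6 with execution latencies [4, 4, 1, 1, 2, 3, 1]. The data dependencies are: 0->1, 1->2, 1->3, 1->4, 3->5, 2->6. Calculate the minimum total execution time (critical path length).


Compute longest path through dependency graph: dist(Ik) = max over predecessors of dist + latency(Ik).
dist(I0) = latency 4 = 4
dist(I1) = dist(I0) + 4 = 4 + 4 = 8
dist(I2) = dist(I1) + 1 = 8 + 1 = 9
dist(I3) = dist(I1) + 1 = 8 + 1 = 9
dist(I4) = dist(I1) + 2 = 8 + 2 = 10
dist(I5) = dist(I3) + 3 = 9 + 3 = 12
dist(I6) = dist(I2) + 1 = 9 + 1 = 10
Critical path = max dist = 12

12


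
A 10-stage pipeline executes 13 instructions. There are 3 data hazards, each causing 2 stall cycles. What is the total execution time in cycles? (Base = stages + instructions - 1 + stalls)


Base cycles = 10 + 13 - 1 = 22
Total stalls = 3 * 2 = 6
Total = 22 + 6 = 28

28


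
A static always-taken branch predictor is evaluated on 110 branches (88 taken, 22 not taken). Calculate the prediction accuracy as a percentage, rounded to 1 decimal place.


Predictor: always-taken
Correct predictions = 88
Accuracy = 88 / 110 * 100 = 80.0%

80.0


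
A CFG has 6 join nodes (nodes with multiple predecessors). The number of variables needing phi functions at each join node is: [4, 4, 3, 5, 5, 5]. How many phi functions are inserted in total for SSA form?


Total phi functions = sum of phi functions at each join node
= 4 + 4 + 3 + 5 + 5 + 5 = 26

26


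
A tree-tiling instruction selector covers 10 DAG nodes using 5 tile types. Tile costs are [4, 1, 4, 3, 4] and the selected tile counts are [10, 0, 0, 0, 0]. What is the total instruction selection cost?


Total cost = sum(count_i * cost_i)
= 10*4 + 0*1 + 0*4 + 0*3 + 0*4
= 40

40


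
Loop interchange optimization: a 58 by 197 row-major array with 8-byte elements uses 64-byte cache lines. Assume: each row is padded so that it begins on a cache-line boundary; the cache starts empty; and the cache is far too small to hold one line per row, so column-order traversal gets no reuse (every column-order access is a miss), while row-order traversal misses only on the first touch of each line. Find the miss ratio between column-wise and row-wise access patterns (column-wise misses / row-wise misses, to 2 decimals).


Each row occupies 197 * 8 = 1576 bytes and starts on a line boundary, so it spans ceil(1576 / 64) = 25 cache lines.
Row-major traversal misses (one per line touched): 58 * ceil(197 * 8 / 64) = 1450
Column-major traversal misses (no reuse, every access misses): 58 * 197 = 11426
Ratio = 11426 / 1450 = 7.88

7.88


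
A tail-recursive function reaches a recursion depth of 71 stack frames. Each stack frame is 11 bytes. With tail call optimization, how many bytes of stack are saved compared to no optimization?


Without TCO: 71 * 11 = 781 bytes
With TCO: reuse 1 frame = 11 bytes
Savings = 781 - 11 = 770

770


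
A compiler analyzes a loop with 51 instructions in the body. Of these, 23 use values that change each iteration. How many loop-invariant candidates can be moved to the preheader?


Invariant candidates = total - loop-dependent
= 51 - 23 = 28

28


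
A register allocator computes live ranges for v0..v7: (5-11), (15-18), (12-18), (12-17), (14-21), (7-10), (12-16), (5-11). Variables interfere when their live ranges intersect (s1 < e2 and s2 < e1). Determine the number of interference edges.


Check all pairs for overlapping intervals.
Two intervals (s1,e1) and (s2,e2) overlap if s1 < e2 and s2 < e1.
v0 (5-11) vs v1..v7: overlaps v5, v7 -> 2
v1 (15-18) vs v2..v7: overlaps v2, v3, v4, v6 -> 4
v2 (12-18) vs v3..v7: overlaps v3, v4, v6 -> 3
v3 (12-17) vs v4..v7: overlaps v4, v6 -> 2
v4 (14-21) vs v5..v7: overlaps v6 -> 1
v5 (7-10) vs v6..v7: overlaps v7 -> 1
v6 (12-16) vs v7: overlaps none -> 0
Total overlapping pairs = 2 + 4 + 3 + 2 + 1 + 1 + 0 = 13

13


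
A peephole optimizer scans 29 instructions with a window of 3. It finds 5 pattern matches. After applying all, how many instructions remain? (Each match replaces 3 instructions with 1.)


Each match removes 2 instructions.
Total removed = 5 * 2 = 10
Remaining = 29 - 10 = 19

19


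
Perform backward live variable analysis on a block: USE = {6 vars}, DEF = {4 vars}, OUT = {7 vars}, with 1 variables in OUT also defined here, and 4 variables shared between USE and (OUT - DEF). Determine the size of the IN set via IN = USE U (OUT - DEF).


OUT - DEF: 7 - 1 = 6
|IN| = |USE| + |OUT - DEF| - |USE ∩ (OUT - DEF)| = 6 + 6 - 4 = 8

8


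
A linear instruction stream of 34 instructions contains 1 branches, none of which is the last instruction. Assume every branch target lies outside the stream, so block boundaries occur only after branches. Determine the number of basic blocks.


With no in-sequence branch targets, the leaders are the first instruction plus the instruction after each branch.
Number of basic blocks = branches + 1
= 1 + 1 = 2

2


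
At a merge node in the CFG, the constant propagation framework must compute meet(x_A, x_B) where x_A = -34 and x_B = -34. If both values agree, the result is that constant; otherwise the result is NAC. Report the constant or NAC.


Meet operation: if both paths give the same constant, result is that constant; if they differ, result is NAC (not-a-constant).
Path A: -34, Path B: -34 -> equal
Result: constant -> -34

-34


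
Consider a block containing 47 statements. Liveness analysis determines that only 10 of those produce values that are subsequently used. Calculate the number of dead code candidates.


Dead code = total statements - live definitions
= 47 - 10 = 37

37


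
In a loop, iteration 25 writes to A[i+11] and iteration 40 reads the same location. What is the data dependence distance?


Distance = read iteration - write iteration
= 40 - 25 = 15

15


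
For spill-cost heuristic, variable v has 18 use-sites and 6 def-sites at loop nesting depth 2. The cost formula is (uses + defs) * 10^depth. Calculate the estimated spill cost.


uses + defs = 18 + 6 = 24
10^2 = 100
Spill cost = 24 * 100 = 2400

2400


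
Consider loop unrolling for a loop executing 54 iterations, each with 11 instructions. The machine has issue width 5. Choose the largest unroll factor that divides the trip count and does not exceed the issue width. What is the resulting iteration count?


Largest divisor of 54 <= 5 is 3
New iterations = 54 / 3 = 18

18


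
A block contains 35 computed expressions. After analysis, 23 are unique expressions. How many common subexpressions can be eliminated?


CSE count = total expressions - unique expressions
= 35 - 23 = 12

12


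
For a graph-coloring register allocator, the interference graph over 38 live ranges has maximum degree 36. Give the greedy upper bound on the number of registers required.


Greedy coloring never needs more than (max_degree + 1) colors: when coloring a vertex, at most max_degree neighbors are already colored.
Upper bound = 36 + 1 = 37

37


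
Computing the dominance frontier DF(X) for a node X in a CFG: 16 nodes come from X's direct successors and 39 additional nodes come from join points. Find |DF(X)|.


DF(X) = direct successor contributions + join point contributions
= 16 + 39 = 55

55


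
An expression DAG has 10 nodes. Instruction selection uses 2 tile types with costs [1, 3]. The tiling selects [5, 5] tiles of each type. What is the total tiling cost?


Total cost = sum(count_i * cost_i)
= 5*1 + 5*3
= 20

20


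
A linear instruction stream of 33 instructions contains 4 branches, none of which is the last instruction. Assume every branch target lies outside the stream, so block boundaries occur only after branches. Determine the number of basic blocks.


With no in-sequence branch targets, the leaders are the first instruction plus the instruction after each branch.
Number of basic blocks = branches + 1
= 4 + 1 = 5

5


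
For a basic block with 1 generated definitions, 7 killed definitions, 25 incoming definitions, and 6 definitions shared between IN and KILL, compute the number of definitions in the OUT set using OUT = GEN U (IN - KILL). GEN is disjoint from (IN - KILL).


IN - KILL: 25 - 6 = 19 surviving definitions
OUT = GEN + surviving = 1 + 19 = 20

20


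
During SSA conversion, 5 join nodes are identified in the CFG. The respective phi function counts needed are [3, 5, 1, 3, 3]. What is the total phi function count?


Total phi functions = sum of phi functions at each join node
= 3 + 5 + 1 + 3 + 3 = 15

15


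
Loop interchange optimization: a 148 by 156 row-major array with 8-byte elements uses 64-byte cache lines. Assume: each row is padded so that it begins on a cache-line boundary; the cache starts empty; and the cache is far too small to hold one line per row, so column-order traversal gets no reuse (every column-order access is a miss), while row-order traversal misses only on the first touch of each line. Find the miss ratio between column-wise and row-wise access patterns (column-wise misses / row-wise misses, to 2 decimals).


Each row occupies 156 * 8 = 1248 bytes and starts on a line boundary, so it spans ceil(1248 / 64) = 20 cache lines.
Row-major traversal misses (one per line touched): 148 * ceil(156 * 8 / 64) = 2960
Column-major traversal misses (no reuse, every access misses): 148 * 156 = 23088
Ratio = 23088 / 2960 = 7.8

7.8


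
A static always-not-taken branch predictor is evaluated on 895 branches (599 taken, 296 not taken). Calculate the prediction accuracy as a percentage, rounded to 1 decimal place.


Predictor: always-not-taken
Correct predictions = 296
Accuracy = 296 / 895 * 100 = 33.1%

33.1


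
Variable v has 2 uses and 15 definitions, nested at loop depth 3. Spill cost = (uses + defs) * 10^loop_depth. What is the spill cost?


uses + defs = 2 + 15 = 17
10^3 = 1000
Spill cost = 17 * 1000 = 17000

17000


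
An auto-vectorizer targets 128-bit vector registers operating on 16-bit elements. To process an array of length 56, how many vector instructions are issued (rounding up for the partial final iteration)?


Width = 128 / 16 = 8 elements per vector op
Iterations = ceil(56 / 8) = 7

7


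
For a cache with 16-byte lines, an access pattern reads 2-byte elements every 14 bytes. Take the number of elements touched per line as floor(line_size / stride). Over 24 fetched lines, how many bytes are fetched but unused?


Elements per line = floor(16 / 14) = 1
Bytes used per line = 1 * 2 = 2
Wasted per line = 16 - 2 = 14
Total wasted = 14 * 24 = 336

336


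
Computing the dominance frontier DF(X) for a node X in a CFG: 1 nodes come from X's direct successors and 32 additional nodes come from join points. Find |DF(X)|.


DF(X) = direct successor contributions + join point contributions
= 1 + 32 = 33

33


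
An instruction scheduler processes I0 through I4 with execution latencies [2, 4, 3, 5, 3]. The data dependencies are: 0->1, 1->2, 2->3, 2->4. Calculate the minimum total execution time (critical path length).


Compute longest path through dependency graph: dist(Ik) = max over predecessors of dist + latency(Ik).
dist(I0) = latency 2 = 2
dist(I1) = dist(I0) + 4 = 2 + 4 = 6
dist(I2) = dist(I1) + 3 = 6 + 3 = 9
dist(I3) = dist(I2) + 5 = 9 + 5 = 14
dist(I4) = dist(I2) + 3 = 9 + 3 = 12
Critical path = max dist = 14

14


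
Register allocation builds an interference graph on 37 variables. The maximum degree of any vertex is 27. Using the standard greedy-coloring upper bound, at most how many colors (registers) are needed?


Greedy coloring never needs more than (max_degree + 1) colors: when coloring a vertex, at most max_degree neighbors are already colored.
Upper bound = 27 + 1 = 28

28


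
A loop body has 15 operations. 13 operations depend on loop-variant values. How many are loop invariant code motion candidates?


Invariant candidates = total - loop-dependent
= 15 - 13 = 2

2


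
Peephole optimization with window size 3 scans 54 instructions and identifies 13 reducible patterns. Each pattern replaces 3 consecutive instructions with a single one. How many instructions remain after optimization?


Each match removes 2 instructions.
Total removed = 13 * 2 = 26
Remaining = 54 - 26 = 28

28


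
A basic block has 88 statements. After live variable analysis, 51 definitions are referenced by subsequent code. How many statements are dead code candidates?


Dead code = total statements - live definitions
= 88 - 51 = 37

37


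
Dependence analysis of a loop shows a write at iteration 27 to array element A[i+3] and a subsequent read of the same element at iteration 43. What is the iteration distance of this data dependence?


Distance = read iteration - write iteration
= 43 - 27 = 16

16


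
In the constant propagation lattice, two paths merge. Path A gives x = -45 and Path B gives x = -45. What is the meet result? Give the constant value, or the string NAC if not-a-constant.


Meet operation: if both paths give the same constant, result is that constant; if they differ, result is NAC (not-a-constant).
Path A: -45, Path B: -45 -> equal
Result: constant -> -45

-45


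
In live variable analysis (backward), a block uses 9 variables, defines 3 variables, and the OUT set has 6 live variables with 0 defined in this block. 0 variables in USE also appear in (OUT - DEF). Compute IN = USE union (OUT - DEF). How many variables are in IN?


OUT - DEF: 6 - 0 = 6
|IN| = |USE| + |OUT - DEF| - |USE ∩ (OUT - DEF)| = 9 + 6 - 0 = 15

15


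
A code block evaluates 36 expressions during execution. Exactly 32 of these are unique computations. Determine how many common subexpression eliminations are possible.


CSE count = total expressions - unique expressions
= 36 - 32 = 4

4


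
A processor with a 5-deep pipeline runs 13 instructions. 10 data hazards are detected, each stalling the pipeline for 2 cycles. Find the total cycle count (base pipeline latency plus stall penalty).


Base cycles = 5 + 13 - 1 = 17
Total stalls = 10 * 2 = 20
Total = 17 + 20 = 37

37


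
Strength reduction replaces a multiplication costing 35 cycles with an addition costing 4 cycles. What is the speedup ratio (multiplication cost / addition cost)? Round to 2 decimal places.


Ratio = mult_cost / add_cost = 35 / 4 = 8.75

8.75


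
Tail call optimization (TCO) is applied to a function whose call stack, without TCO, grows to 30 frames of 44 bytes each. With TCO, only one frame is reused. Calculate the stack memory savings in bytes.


Without TCO: 30 * 44 = 1320 bytes
With TCO: reuse 1 frame = 44 bytes
Savings = 1320 - 44 = 1276

1276


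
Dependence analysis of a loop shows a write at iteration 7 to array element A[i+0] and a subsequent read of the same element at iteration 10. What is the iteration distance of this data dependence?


Distance = read iteration - write iteration
= 10 - 7 = 3

3


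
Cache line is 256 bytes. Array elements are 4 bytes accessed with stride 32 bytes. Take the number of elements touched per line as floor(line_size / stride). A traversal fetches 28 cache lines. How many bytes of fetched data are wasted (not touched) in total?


Elements per line = floor(256 / 32) = 8
Bytes used per line = 8 * 4 = 32
Wasted per line = 256 - 32 = 224
Total wasted = 224 * 28 = 6272

6272


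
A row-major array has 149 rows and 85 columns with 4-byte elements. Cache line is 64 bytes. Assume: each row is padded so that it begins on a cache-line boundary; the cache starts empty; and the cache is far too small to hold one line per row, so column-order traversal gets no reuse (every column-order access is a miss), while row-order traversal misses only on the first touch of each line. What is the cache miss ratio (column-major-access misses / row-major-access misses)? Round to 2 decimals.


Each row occupies 85 * 4 = 340 bytes and starts on a line boundary, so it spans ceil(340 / 64) = 6 cache lines.
Row-major traversal misses (one per line touched): 149 * ceil(85 * 4 / 64) = 894
Column-major traversal misses (no reuse, every access misses): 149 * 85 = 12665
Ratio = 12665 / 894 = 14.17

14.17


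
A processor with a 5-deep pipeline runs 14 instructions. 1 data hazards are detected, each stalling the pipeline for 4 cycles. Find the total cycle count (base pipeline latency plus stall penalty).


Base cycles = 5 + 14 - 1 = 18
Total stalls = 1 * 4 = 4
Total = 18 + 4 = 22

22


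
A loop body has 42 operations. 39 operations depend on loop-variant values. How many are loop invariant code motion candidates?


Invariant candidates = total - loop-dependent
= 42 - 39 = 3

3


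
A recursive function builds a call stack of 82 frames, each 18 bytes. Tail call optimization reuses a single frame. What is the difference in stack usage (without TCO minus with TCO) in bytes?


Without TCO: 82 * 18 = 1476 bytes
With TCO: reuse 1 frame = 18 bytes
Savings = 1476 - 18 = 1458

1458


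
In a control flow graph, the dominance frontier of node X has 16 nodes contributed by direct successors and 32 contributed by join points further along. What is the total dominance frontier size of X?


DF(X) = direct successor contributions + join point contributions
= 16 + 32 = 48

48


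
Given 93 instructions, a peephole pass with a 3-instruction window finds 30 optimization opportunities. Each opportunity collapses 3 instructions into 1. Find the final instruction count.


Each match removes 2 instructions.
Total removed = 30 * 2 = 60
Remaining = 93 - 60 = 33

33


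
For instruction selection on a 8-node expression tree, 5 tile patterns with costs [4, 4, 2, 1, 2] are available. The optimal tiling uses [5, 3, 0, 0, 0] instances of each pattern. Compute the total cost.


Total cost = sum(count_i * cost_i)
= 5*4 + 3*4 + 0*2 + 0*1 + 0*2
= 32

32


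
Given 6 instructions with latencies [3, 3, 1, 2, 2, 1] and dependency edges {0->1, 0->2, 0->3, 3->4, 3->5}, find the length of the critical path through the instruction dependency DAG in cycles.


Compute longest path through dependency graph: dist(Ik) = max over predecessors of dist + latency(Ik).
dist(I0) = latency 3 = 3
dist(I1) = dist(I0) + 3 = 3 + 3 = 6
dist(I2) = dist(I0) + 1 = 3 + 1 = 4
dist(I3) = dist(I0) + 2 = 3 + 2 = 5
dist(I4) = dist(I3) + 2 = 5 + 2 = 7
dist(I5) = dist(I3) + 1 = 5 + 1 = 6
Critical path = max dist = 7

7


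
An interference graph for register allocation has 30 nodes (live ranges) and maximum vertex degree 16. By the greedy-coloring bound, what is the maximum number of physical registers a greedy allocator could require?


Greedy coloring never needs more than (max_degree + 1) colors: when coloring a vertex, at most max_degree neighbors are already colored.
Upper bound = 16 + 1 = 17

17


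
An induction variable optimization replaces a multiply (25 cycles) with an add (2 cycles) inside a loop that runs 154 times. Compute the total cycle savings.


Per-iteration saving = 25 - 2 = 23
Total saved = 154 * 23 = 3542

3542


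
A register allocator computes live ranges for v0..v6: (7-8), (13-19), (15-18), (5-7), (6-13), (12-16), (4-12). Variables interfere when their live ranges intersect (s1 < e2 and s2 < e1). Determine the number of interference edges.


Check all pairs for overlapping intervals.
Two intervals (s1,e1) and (s2,e2) overlap if s1 < e2 and s2 < e1.
v0 (7-8) vs v1..v6: overlaps v4, v6 -> 2
v1 (13-19) vs v2..v6: overlaps v2, v5 -> 2
v2 (15-18) vs v3..v6: overlaps v5 -> 1
v3 (5-7) vs v4..v6: overlaps v4, v6 -> 2
v4 (6-13) vs v5..v6: overlaps v5, v6 -> 2
v5 (12-16) vs v6: overlaps none -> 0
Total overlapping pairs = 2 + 2 + 1 + 2 + 2 + 0 = 9

9


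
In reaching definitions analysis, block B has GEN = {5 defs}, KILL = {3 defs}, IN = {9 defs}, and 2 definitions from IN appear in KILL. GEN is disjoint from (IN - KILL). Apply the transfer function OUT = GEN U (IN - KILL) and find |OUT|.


IN - KILL: 9 - 2 = 7 surviving definitions
OUT = GEN + surviving = 5 + 7 = 12

12


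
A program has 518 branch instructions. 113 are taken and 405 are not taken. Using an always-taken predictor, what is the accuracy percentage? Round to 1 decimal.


Predictor: always-taken
Correct predictions = 113
Accuracy = 113 / 518 * 100 = 21.8%

21.8


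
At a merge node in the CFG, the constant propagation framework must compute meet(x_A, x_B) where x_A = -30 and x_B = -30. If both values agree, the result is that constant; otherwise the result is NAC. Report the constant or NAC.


Meet operation: if both paths give the same constant, result is that constant; if they differ, result is NAC (not-a-constant).
Path A: -30, Path B: -30 -> equal
Result: constant -> -30

-30


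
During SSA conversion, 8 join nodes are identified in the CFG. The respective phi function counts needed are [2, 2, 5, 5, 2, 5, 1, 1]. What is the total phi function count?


Total phi functions = sum of phi functions at each join node
= 2 + 2 + 5 + 5 + 2 + 5 + 1 + 1 = 23

23


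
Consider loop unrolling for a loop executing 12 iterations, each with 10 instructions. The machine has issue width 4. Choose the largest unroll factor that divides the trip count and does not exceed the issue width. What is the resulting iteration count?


Largest divisor of 12 <= 4 is 4
New iterations = 12 / 4 = 3

3


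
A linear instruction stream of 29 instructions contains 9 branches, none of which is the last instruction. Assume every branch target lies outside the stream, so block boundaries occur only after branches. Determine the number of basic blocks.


With no in-sequence branch targets, the leaders are the first instruction plus the instruction after each branch.
Number of basic blocks = branches + 1
= 9 + 1 = 10

10


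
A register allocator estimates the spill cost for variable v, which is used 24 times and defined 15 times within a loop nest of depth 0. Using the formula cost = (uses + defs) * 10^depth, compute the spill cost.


uses + defs = 24 + 15 = 39
10^0 = 1
Spill cost = 39 * 1 = 39

39


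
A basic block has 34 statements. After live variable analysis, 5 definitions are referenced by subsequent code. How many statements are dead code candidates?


Dead code = total statements - live definitions
= 34 - 5 = 29

29


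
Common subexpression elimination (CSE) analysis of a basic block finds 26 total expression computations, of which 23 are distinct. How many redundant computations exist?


CSE count = total expressions - unique expressions
= 26 - 23 = 3

3


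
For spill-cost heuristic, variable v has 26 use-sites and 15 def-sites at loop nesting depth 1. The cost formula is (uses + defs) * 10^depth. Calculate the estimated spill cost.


uses + defs = 26 + 15 = 41
10^1 = 10
Spill cost = 41 * 10 = 410

410


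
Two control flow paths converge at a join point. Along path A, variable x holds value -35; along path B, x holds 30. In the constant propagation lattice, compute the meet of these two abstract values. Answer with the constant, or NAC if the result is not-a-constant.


Meet operation: if both paths give the same constant, result is that constant; if they differ, result is NAC (not-a-constant).
Path A: -35, Path B: 30 -> differ
Result: not-a-constant -> NAC

NAC


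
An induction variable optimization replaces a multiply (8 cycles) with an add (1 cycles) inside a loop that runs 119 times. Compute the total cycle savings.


Per-iteration saving = 8 - 1 = 7
Total saved = 119 * 7 = 833

833


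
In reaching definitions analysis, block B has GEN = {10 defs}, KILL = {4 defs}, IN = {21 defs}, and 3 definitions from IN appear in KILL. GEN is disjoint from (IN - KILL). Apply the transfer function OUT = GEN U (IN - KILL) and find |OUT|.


IN - KILL: 21 - 3 = 18 surviving definitions
OUT = GEN + surviving = 10 + 18 = 28

28


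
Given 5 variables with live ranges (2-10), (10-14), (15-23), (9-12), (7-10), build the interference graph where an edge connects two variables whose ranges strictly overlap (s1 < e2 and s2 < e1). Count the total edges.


Check all pairs for overlapping intervals.
Two intervals (s1,e1) and (s2,e2) overlap if s1 < e2 and s2 < e1.
v0 (2-10) vs v1..v4: overlaps v3, v4 -> 2
v1 (10-14) vs v2..v4: overlaps v3 -> 1
v2 (15-23) vs v3..v4: overlaps none -> 0
v3 (9-12) vs v4: overlaps v4 -> 1
Total overlapping pairs = 2 + 1 + 0 + 1 = 4

4


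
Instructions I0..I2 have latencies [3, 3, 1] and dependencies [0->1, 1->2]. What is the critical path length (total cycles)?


Compute longest path through dependency graph: dist(Ik) = max over predecessors of dist + latency(Ik).
dist(I0) = latency 3 = 3
dist(I1) = dist(I0) + 3 = 3 + 3 = 6
dist(I2) = dist(I1) + 1 = 6 + 1 = 7
Critical path = max dist = 7

7


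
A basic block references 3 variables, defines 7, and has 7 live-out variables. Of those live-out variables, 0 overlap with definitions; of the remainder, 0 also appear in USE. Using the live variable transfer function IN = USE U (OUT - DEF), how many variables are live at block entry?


OUT - DEF: 7 - 0 = 7
|IN| = |USE| + |OUT - DEF| - |USE ∩ (OUT - DEF)| = 3 + 7 - 0 = 10

10


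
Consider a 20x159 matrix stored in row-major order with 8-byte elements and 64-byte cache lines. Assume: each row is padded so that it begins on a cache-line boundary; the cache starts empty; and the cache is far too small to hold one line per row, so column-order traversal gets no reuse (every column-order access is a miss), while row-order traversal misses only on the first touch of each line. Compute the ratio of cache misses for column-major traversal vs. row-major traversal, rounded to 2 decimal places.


Each row occupies 159 * 8 = 1272 bytes and starts on a line boundary, so it spans ceil(1272 / 64) = 20 cache lines.
Row-major traversal misses (one per line touched): 20 * ceil(159 * 8 / 64) = 400
Column-major traversal misses (no reuse, every access misses): 20 * 159 = 3180
Ratio = 3180 / 400 = 7.95

7.95


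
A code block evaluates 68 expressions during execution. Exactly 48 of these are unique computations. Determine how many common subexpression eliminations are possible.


CSE count = total expressions - unique expressions
= 68 - 48 = 20

20


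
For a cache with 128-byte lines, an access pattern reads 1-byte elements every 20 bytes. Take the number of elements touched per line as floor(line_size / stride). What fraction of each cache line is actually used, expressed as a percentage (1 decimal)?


Elements per cache line = floor(128 / 20) = 6
Bytes used = 6 * 1 = 6
Utilization = 6 / 128 * 100 = 4.7%

4.7


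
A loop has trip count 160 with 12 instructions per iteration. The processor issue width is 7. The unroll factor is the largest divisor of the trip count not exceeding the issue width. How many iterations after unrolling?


Largest divisor of 160 <= 7 is 5
New iterations = 160 / 5 = 32

32


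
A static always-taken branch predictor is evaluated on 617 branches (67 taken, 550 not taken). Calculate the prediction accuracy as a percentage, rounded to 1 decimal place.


Predictor: always-taken
Correct predictions = 67
Accuracy = 67 / 617 * 100 = 10.9%

10.9


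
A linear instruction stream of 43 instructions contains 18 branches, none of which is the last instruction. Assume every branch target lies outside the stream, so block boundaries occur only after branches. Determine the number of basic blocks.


With no in-sequence branch targets, the leaders are the first instruction plus the instruction after each branch.
Number of basic blocks = branches + 1
= 18 + 1 = 19

19


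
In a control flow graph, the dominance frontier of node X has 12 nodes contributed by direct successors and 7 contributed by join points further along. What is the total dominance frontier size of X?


DF(X) = direct successor contributions + join point contributions
= 12 + 7 = 19

19


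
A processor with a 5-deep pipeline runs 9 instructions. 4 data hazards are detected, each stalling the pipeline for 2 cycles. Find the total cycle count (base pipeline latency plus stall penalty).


Base cycles = 5 + 9 - 1 = 13
Total stalls = 4 * 2 = 8
Total = 13 + 8 = 21

21


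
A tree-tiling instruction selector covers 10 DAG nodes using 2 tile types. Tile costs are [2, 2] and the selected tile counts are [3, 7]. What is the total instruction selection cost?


Total cost = sum(count_i * cost_i)
= 3*2 + 7*2
= 20

20


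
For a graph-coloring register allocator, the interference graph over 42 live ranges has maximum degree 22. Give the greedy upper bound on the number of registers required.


Greedy coloring never needs more than (max_degree + 1) colors: when coloring a vertex, at most max_degree neighbors are already colored.
Upper bound = 22 + 1 = 23

23


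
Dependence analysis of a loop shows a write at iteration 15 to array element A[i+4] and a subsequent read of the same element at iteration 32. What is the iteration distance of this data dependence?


Distance = read iteration - write iteration
= 32 - 15 = 17

17


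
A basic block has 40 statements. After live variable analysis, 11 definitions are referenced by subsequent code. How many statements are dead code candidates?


Dead code = total statements - live definitions
= 40 - 11 = 29

29


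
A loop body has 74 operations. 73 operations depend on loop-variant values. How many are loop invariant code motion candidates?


Invariant candidates = total - loop-dependent
= 74 - 73 = 1

1


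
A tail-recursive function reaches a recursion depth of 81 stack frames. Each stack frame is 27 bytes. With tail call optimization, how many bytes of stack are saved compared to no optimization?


Without TCO: 81 * 27 = 2187 bytes
With TCO: reuse 1 frame = 27 bytes
Savings = 2187 - 27 = 2160

2160


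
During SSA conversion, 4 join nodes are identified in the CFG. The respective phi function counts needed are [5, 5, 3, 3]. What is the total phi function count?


Total phi functions = sum of phi functions at each join node
= 5 + 5 + 3 + 3 = 16

16


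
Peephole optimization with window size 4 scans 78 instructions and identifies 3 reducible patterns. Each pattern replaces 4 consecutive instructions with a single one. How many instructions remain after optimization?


Each match removes 3 instructions.
Total removed = 3 * 3 = 9
Remaining = 78 - 9 = 69

69


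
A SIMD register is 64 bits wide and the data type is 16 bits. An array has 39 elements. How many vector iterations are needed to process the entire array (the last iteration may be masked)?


Width = 64 / 16 = 4 elements per vector op
Iterations = ceil(39 / 4) = 10

10


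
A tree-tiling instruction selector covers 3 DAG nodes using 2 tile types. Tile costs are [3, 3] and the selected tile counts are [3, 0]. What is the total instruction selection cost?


Total cost = sum(count_i * cost_i)
= 3*3 + 0*3
= 9

9


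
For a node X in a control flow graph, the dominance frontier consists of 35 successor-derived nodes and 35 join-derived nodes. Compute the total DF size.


DF(X) = direct successor contributions + join point contributions
= 35 + 35 = 70

70
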